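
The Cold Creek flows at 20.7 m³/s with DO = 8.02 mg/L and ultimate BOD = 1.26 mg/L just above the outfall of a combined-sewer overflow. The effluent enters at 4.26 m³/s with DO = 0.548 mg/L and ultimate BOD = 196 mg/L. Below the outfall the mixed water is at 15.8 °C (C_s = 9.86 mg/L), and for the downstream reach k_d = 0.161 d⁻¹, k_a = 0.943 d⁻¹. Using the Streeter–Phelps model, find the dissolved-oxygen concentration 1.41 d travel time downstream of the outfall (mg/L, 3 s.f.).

DO ≈ 5.25 mg/L

Mixed DO = (20.7×8.02 + 4.26×0.548)/(20.7+4.26) = 168.3/24.96 = 6.745 mg/L.
Mixed L₀ = (20.7×1.26 + 4.26×196)/(24.96) = 861.0/24.96 = 34.50 mg/L.
Initial deficit D₀ = C_s − DO₀ = 9.86 − 6.745 = 3.115 mg/L.
D(1.41) = [0.161×34.50/(0.943−0.161)](e^(−0.161×1.41) − e^(−0.943×1.41)) + 3.115 e^(−0.943×1.41)
= 7.102 × (0.7969 − 0.2646) + 3.115 × 0.2646 = 4.605 mg/L.
DO = 9.86 − 4.605 = 5.255 mg/L.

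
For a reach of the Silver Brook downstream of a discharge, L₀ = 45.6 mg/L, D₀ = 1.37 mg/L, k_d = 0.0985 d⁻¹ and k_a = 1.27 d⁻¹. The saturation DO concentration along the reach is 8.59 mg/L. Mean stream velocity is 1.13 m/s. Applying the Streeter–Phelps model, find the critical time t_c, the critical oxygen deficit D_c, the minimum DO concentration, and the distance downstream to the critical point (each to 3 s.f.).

With k_a/k_d = 12.89 and 1 − D₀(k_a−k_d)/(k_d L₀) = 0.6427,
t_c = ln(12.89 × 0.6427) / (1.27 − 0.0985) = ln(8.286) / 1.171 = 2.115/1.171 = 1.805 d.
L(t_c) = L₀ e^(−k_d t_c) = 45.6 × 0.8371 = 38.17 mg/L, and at the critical point k_a D_c = k_d L, so D_c = (0.0985/1.27) × 38.17 = 2.961 mg/L.
Minimum DO = C_s − D_c = 8.59 − 2.961 = 5.629 mg/L.
x_c = v t_c = 1.13 m/s × 1.805 d × 86400 s/d = 176200 m ≈ 176 km.

t_c ≈ 1.81 d; D_c ≈ 2.96 mg/L; min DO ≈ 5.63 mg/L; x_c ≈ 176 km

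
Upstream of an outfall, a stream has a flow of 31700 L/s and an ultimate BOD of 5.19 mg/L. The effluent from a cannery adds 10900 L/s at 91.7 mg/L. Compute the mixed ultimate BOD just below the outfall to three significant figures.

Flow-weighted mixing: C = (Q_r C_r + Q_w C_w)/(Q_r + Q_w)
= (31700×5.19 + 10900×91.7)/(31700 + 10900) = 1.164×10^6/42600 = 27.33 mg/L.

27.3 mg/L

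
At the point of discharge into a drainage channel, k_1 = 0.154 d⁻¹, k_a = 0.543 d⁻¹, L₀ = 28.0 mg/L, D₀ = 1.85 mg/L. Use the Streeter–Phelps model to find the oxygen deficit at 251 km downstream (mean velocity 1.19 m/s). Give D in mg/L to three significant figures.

Travel time t = x/v = 251 km / (1.19 m/s) = 251000 m / 1.19 m/s = 210900 s = 2.441 d.
k_1 L₀/(k_a−k_1) = 0.154×28.0/(0.543−0.154) = 4.312/0.3890 = 11.08 mg/L.
e^(−k_1 t) = e^(−0.154×2.441) = 0.6866; e^(−k_a t) = e^(−0.543×2.441) = 0.2656.
D = 11.08 × (0.6866 − 0.2656) + 1.85 × 0.2656 = 4.667 + 0.4914 = 5.158 mg/L.

D ≈ 5.16 mg/L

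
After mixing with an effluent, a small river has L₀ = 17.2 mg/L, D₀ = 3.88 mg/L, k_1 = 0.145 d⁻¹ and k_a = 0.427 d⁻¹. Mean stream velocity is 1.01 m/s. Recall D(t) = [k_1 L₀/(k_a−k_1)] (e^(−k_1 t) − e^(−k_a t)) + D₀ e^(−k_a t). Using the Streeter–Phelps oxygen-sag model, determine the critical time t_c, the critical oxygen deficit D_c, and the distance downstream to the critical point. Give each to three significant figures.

With k_a/k_1 = 2.945 and 1 − D₀(k_a−k_1)/(k_1 L₀) = 0.5613,
t_c = ln(2.945 × 0.5613) / (0.427 − 0.145) = ln(1.653) / 0.2820 = 0.5025/0.2820 = 1.782 d.
D_c = (k_1/k_a) L₀ e^(−k_1 t_c) = (0.145/0.427) × 17.2 × e^(−0.145×1.782) = 0.3396 × 17.2 × 0.7723 = 4.511 mg/L.
x_c = v t_c = 1.01 m/s × 1.782 d × 86400 s/d = 155500 m ≈ 156 km.

t_c ≈ 1.78 d; D_c ≈ 4.51 mg/L; x_c ≈ 156 km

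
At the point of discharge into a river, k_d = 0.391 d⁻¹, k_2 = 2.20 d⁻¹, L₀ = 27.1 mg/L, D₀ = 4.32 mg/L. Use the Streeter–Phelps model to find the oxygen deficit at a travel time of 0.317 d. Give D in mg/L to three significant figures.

k_d L₀/(k_2−k_d) = 0.391×27.1/(2.20−0.391) = 10.60/1.809 = 5.857 mg/L.
e^(−k_d t) = e^(−0.391×0.3170) = 0.8834; e^(−k_2 t) = e^(−2.20×0.3170) = 0.4979.
D = 5.857 × (0.8834 − 0.4979) + 4.32 × 0.4979 = 2.258 + 2.151 = 4.409 mg/L.

D ≈ 4.41 mg/L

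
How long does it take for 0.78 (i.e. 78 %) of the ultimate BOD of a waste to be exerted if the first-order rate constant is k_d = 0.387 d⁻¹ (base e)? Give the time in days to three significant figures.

y/L₀ = 1 − e^(−k_d t) = 0.78 ⇒ e^(−k_d t) = 0.220
t = −ln(0.220) / 0.387 = 1.514 / 0.387 = 3.912 d.

t ≈ 3.91 d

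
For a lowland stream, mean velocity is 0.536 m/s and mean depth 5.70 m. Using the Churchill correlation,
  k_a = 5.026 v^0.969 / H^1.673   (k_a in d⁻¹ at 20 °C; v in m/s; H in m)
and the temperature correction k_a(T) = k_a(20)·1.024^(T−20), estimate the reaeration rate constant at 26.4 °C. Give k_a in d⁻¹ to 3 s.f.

k_a(20) = 5.026 × 0.536^0.969 / 5.70^1.673 = 5.026 × 0.5465 / 18.39 = 0.1493 d⁻¹.
k_a(26.4) = 0.1493 × 1.024^(26.4−20) = 0.1493 × 1.164 = 0.1738 d⁻¹.

k_a ≈ 0.174 d⁻¹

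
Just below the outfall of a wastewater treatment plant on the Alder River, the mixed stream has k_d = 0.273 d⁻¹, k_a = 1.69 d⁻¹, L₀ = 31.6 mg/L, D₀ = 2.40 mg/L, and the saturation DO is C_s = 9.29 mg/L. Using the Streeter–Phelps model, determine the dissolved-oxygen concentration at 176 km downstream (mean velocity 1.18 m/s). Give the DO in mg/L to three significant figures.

DO ≈ 5.69 mg/L

Travel time t = x/v = 176 km / (1.18 m/s) = 176000 m / 1.18 m/s = 149200 s = 1.726 d.
k_d L₀/(k_a−k_d) = 0.273×31.6/(1.69−0.273) = 8.627/1.417 = 6.088 mg/L.
e^(−k_d t) = e^(−0.273×1.726) = 0.6242; e^(−k_a t) = e^(−1.69×1.726) = 0.05407.
D = 6.088 × (0.6242 − 0.05407) + 2.40 × 0.05407 = 3.471 + 0.1298 = 3.601 mg/L.
DO = C_s − D = 9.29 − 3.601 = 5.689 mg/L.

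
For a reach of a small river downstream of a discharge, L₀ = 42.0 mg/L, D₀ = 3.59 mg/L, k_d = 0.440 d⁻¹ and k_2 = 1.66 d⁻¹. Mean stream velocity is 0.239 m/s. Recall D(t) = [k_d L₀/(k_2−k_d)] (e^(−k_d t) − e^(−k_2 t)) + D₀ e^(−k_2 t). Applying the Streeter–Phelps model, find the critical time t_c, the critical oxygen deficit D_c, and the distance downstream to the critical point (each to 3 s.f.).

With k_2/k_d = 3.773 and 1 − D₀(k_2−k_d)/(k_d L₀) = 0.7630,
t_c = ln(3.773 × 0.7630) / (1.66 − 0.440) = ln(2.879) / 1.220 = 1.057/1.220 = 0.8666 d.
D_c = (k_d/k_2) L₀ e^(−k_d t_c) = (0.440/1.66) × 42.0 × e^(−0.440×0.8666) = 0.2651 × 42.0 × 0.6830 = 7.603 mg/L.
x_c = v t_c = 0.239 m/s × 0.8666 d × 86400 s/d = 17900 m ≈ 17.9 km.

t_c ≈ 0.867 d; D_c ≈ 7.60 mg/L; x_c ≈ 17.9 km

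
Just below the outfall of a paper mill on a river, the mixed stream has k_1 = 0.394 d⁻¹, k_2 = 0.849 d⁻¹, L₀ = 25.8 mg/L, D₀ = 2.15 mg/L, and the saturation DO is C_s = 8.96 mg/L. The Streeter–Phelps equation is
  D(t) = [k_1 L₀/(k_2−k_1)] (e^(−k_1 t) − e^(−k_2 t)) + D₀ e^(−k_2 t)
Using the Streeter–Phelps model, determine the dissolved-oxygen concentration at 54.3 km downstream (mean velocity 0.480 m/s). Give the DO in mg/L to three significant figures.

DO ≈ 2.27 mg/L

Travel time t = x/v = 54.3 km / (0.480 m/s) = 54300 m / 0.480 m/s = 113100 s = 1.309 d.
k_1 L₀/(k_2−k_1) = 0.394×25.8/(0.849−0.394) = 10.17/0.4550 = 22.34 mg/L.
e^(−k_1 t) = e^(−0.394×1.309) = 0.5970; e^(−k_2 t) = e^(−0.849×1.309) = 0.3290.
D = 22.34 × (0.5970 − 0.3290) + 2.15 × 0.3290 = 5.986 + 0.7074 = 6.694 mg/L.
DO = C_s − D = 8.96 − 6.694 = 2.266 mg/L.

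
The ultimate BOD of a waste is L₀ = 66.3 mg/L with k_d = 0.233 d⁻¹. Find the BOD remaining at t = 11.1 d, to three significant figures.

L ≈ 4.99 mg/L

L_t = L₀ e^(−k_d t) = 66.3 × e^(−0.233×11.1) = 66.3 × 0.07530 = 4.992 mg/L.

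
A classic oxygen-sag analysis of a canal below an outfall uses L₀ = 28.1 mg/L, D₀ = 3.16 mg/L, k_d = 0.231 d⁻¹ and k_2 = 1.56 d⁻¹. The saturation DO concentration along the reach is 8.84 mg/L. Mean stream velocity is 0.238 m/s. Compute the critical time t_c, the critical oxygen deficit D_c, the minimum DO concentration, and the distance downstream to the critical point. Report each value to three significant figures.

With k_2/k_d = 6.753 and 1 − D₀(k_2−k_d)/(k_d L₀) = 0.3530,
t_c = ln(6.753 × 0.3530) / (1.56 − 0.231) = ln(2.384) / 1.329 = 0.8688/1.329 = 0.6537 d.
D_c = (k_d/k_2) L₀ e^(−k_d t_c) = (0.231/1.56) × 28.1 × e^(−0.231×0.6537) = 0.1481 × 28.1 × 0.8598 = 3.578 mg/L.
Minimum DO = C_s − D_c = 8.84 − 3.578 = 5.262 mg/L.
x_c = v t_c = 0.238 m/s × 0.6537 d × 86400 s/d = 13440 m ≈ 13.4 km.

t_c ≈ 0.654 d; D_c ≈ 3.58 mg/L; min DO ≈ 5.26 mg/L; x_c ≈ 13.4 km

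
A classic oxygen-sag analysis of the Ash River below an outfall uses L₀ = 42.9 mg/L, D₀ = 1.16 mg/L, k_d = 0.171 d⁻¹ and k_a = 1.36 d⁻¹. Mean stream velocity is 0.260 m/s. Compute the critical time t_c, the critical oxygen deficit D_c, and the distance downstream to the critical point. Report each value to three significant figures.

t_c ≈ 1.57 d; D_c ≈ 4.12 mg/L; x_c ≈ 35.2 km

With k_a/k_d = 7.953 and 1 − D₀(k_a−k_d)/(k_d L₀) = 0.8120,
t_c = ln(7.953 × 0.8120) / (1.36 − 0.171) = ln(6.458) / 1.189 = 1.865/1.189 = 1.569 d.
D_c = (k_d/k_a) L₀ e^(−k_d t_c) = (0.171/1.36) × 42.9 × e^(−0.171×1.569) = 0.1257 × 42.9 × 0.7647 = 4.125 mg/L.
x_c = v t_c = 0.260 m/s × 1.569 d × 86400 s/d = 35240 m ≈ 35.2 km.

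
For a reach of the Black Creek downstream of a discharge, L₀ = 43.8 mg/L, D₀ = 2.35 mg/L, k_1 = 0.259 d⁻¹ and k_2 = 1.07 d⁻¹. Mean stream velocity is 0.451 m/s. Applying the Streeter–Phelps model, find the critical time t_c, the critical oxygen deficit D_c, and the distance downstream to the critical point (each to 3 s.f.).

t_c ≈ 1.52 d; D_c ≈ 7.15 mg/L; x_c ≈ 59.3 km

With k_2/k_1 = 4.131 and 1 − D₀(k_2−k_1)/(k_1 L₀) = 0.8320,
t_c = ln(4.131 × 0.8320) / (1.07 − 0.259) = ln(3.437) / 0.8110 = 1.235/0.8110 = 1.522 d.
D_c = (k_1/k_2) L₀ e^(−k_1 t_c) = (0.259/1.07) × 43.8 × e^(−0.259×1.522) = 0.2421 × 43.8 × 0.6742 = 7.147 mg/L.
x_c = v t_c = 0.451 m/s × 1.522 d × 86400 s/d = 59320 m ≈ 59.3 km.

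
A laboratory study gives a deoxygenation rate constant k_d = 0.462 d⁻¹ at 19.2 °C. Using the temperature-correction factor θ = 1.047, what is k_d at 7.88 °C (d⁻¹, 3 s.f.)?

k_d ≈ 0.275 d⁻¹

k_d(T₂) = k_d(T₁) · θ^(T₂−T₁) = 0.462 × 1.047^(7.88−19.2)
= 0.462 × 1.047^-11.3 = 0.462 × 0.5946 = 0.2747 d⁻¹.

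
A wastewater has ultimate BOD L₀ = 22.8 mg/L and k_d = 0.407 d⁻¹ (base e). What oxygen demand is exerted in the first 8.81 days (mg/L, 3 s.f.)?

y_t = L₀(1 − e^(−k_d t)) = 22.8 × (1 − e^(−0.407×8.81))
= 22.8 × (1 − 0.02772) = 22.8 × 0.9723 = 22.17 mg/L.

y ≈ 22.2 mg/L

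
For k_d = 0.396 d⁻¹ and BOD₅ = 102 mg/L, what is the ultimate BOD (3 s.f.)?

L₀ ≈ 118 mg/L

BOD₅ = L₀(1 − e^(−5k_d)) ⇒ L₀ = BOD₅ / (1 − e^(−5×0.396))
= 102 / (1 − 0.1381) = 102 / 0.8619 = 118.3 mg/L.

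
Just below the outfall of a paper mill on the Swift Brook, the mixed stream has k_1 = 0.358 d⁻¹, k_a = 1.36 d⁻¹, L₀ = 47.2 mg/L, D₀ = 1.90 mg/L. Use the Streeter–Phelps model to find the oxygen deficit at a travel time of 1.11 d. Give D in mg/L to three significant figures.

D ≈ 8.03 mg/L

k_1 L₀/(k_a−k_1) = 0.358×47.2/(1.36−0.358) = 16.90/1.002 = 16.86 mg/L.
e^(−k_1 t) = e^(−0.358×1.110) = 0.6721; e^(−k_a t) = e^(−1.36×1.110) = 0.2210.
D = 16.86 × (0.6721 − 0.2210) + 1.90 × 0.2210 = 7.607 + 0.4199 = 8.027 mg/L.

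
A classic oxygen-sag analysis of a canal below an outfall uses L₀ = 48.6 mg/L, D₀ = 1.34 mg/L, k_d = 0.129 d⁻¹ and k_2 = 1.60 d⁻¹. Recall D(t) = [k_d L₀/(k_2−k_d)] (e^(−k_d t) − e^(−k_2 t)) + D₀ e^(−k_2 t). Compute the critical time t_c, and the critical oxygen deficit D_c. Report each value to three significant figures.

t_c = [1/(k_2−k_d)] ln[(k_2/k_d)(1 − D₀(k_2−k_d)/(k_d L₀))]
= [1/(1.60−0.129)] ln[(1.60/0.129)(1 − 1.34×1.471/(0.129×48.6))]
= (1/1.471) ln[12.40 × 0.6856] = 0.6798 × ln(8.503) = 0.6798 × 2.140 = 1.455 d.
D_c = (k_d/k_2) L₀ e^(−k_d t_c) = (0.129/1.60) × 48.6 × e^(−0.129×1.455) = 0.08063 × 48.6 × 0.8289 = 3.248 mg/L.

t_c ≈ 1.46 d; D_c ≈ 3.25 mg/L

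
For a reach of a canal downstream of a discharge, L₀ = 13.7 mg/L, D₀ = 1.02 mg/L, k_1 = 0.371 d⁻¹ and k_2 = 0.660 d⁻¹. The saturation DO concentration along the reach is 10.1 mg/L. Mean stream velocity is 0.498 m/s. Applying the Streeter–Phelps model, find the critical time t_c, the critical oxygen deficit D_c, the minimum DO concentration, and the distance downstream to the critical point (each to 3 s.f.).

t_c ≈ 1.79 d; D_c ≈ 3.97 mg/L; min DO ≈ 6.13 mg/L; x_c ≈ 76.9 km

t_c = [1/(k_2−k_1)] ln[(k_2/k_1)(1 − D₀(k_2−k_1)/(k_1 L₀))]
= [1/(0.660−0.371)] ln[(0.660/0.371)(1 − 1.02×0.2890/(0.371×13.7))]
= (1/0.2890) ln[1.779 × 0.9420] = 3.460 × ln(1.676) = 3.460 × 0.5163 = 1.786 d.
L(t_c) = L₀ e^(−k_1 t_c) = 13.7 × 0.5154 = 7.061 mg/L, and at the critical point k_2 D_c = k_1 L, so D_c = (0.371/0.660) × 7.061 = 3.969 mg/L.
Minimum DO = C_s − D_c = 10.1 − 3.969 = 6.131 mg/L.
x_c = v t_c = 0.498 m/s × 1.786 d × 86400 s/d = 76870 m ≈ 76.9 km.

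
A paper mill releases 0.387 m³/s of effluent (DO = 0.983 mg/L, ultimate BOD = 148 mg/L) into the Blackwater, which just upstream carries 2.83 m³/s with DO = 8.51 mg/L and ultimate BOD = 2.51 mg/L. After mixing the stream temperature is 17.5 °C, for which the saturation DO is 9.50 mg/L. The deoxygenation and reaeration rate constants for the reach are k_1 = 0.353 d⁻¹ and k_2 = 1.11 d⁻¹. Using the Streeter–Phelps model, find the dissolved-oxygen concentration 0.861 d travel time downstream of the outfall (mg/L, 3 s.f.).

Mixed DO = (2.83×8.51 + 0.387×0.983)/(2.83+0.387) = 24.46/3.217 = 7.605 mg/L.
Mixed L₀ = (2.83×2.51 + 0.387×148)/(3.217) = 64.38/3.217 = 20.01 mg/L.
Initial deficit D₀ = C_s − DO₀ = 9.50 − 7.605 = 1.895 mg/L.
D(0.861) = [0.353×20.01/(1.11−0.353)](e^(−0.353×0.861) − e^(−1.11×0.861)) + 1.895 e^(−1.11×0.861)
= 9.332 × (0.7379 − 0.3845) + 1.895 × 0.3845 = 4.027 mg/L.
DO = 9.50 − 4.027 = 5.473 mg/L.

DO ≈ 5.47 mg/L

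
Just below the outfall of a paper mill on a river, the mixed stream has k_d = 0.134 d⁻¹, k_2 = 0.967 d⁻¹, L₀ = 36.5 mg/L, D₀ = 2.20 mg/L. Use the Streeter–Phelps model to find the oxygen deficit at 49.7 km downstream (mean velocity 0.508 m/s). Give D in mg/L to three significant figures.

Travel time t = x/v = 49.7 km / (0.508 m/s) = 49700 m / 0.508 m/s = 97830 s = 1.132 d.
k_d L₀/(k_2−k_d) = 0.134×36.5/(0.967−0.134) = 4.891/0.8330 = 5.872 mg/L.
e^(−k_d t) = e^(−0.134×1.132) = 0.8592; e^(−k_2 t) = e^(−0.967×1.132) = 0.3345.
D = 5.872 × (0.8592 − 0.3345) + 2.20 × 0.3345 = 3.081 + 0.7360 = 3.817 mg/L.

D ≈ 3.82 mg/L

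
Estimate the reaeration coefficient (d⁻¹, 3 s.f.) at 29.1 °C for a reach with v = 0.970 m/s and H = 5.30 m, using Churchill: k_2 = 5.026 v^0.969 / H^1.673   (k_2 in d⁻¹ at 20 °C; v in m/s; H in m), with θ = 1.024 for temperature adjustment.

k_2 ≈ 0.372 d⁻¹

k_2(20) = 5.026 × 0.970^0.969 / 5.30^1.673 = 5.026 × 0.9709 / 16.28 = 0.2997 d⁻¹.
k_2(29.1) = 0.2997 × 1.024^(29.1−20) = 0.2997 × 1.241 = 0.3719 d⁻¹.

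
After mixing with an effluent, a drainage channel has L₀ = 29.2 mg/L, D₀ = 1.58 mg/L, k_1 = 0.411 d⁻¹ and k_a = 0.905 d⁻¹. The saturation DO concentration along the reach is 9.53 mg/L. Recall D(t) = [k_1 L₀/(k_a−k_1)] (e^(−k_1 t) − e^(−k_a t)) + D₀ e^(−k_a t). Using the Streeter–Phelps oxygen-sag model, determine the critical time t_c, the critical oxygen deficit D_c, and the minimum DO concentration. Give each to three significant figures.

At the critical point dD/dt = 0, so k_1 L₀ e^(−k_1 t) = k_a D. Substituting D(t) from the Streeter–Phelps equation and solving for t gives
t_c = ln[(k_a/k_1)(1 − D₀(k_a−k_1)/(k_1 L₀))] / (k_a−k_1).
Here k_a−k_1 = 0.4940 d⁻¹ and 1 − D₀(k_a−k_1)/(k_1 L₀) = 1 − 1.58×0.4940/(0.411×29.2) = 0.9350, so
t_c = ln(2.202 × 0.9350) / 0.4940 = 0.7221 / 0.4940 = 1.462 d.
D_c = (k_1/k_a) L₀ e^(−k_1 t_c) = (0.411/0.905) × 29.2 × e^(−0.411×1.462) = 0.4541 × 29.2 × 0.5484 = 7.272 mg/L.
Minimum DO = C_s − D_c = 9.53 − 7.272 = 2.258 mg/L.

t_c ≈ 1.46 d; D_c ≈ 7.27 mg/L; min DO ≈ 2.26 mg/L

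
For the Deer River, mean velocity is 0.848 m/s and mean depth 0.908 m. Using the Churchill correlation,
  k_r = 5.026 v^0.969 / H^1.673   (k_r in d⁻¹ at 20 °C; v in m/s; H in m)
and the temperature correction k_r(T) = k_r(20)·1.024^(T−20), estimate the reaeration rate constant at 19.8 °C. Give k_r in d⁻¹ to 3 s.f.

k_r(20) = 5.026 × 0.848^0.969 / 0.908^1.673 = 5.026 × 0.8523 / 0.8509 = 5.035 d⁻¹.
k_r(19.8) = 5.035 × 1.024^(19.8−20) = 5.035 × 0.9953 = 5.011 d⁻¹.

k_r ≈ 5.01 d⁻¹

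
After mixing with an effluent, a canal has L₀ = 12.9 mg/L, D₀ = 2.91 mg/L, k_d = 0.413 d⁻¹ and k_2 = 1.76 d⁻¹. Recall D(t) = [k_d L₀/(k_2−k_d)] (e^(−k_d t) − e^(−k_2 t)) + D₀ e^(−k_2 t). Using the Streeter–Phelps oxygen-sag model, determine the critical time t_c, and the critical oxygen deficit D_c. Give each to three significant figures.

t_c ≈ 0.0882 d; D_c ≈ 2.92 mg/L

At the critical point dD/dt = 0, so k_d L₀ e^(−k_d t) = k_2 D. Substituting D(t) from the Streeter–Phelps equation and solving for t gives
t_c = ln[(k_2/k_d)(1 − D₀(k_2−k_d)/(k_d L₀))] / (k_2−k_d).
Here k_2−k_d = 1.347 d⁻¹ and 1 − D₀(k_2−k_d)/(k_d L₀) = 1 − 2.91×1.347/(0.413×12.9) = 0.2643, so
t_c = ln(4.262 × 0.2643) / 1.347 = 0.1188 / 1.347 = 0.08821 d.
L(t_c) = L₀ e^(−k_d t_c) = 12.9 × 0.9642 = 12.44 mg/L, and at the critical point k_2 D_c = k_d L, so D_c = (0.413/1.76) × 12.44 = 2.919 mg/L.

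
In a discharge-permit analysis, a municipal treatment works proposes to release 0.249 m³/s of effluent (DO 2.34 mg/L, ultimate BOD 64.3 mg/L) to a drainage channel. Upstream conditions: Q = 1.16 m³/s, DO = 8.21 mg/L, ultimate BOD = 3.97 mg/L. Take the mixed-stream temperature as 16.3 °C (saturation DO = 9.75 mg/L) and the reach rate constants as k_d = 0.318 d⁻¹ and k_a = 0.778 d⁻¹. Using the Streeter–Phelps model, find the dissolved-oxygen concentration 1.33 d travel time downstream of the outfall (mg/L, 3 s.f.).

Mixed DO = (1.16×8.21 + 0.249×2.34)/(1.16+0.249) = 10.11/1.409 = 7.173 mg/L.
Mixed L₀ = (1.16×3.97 + 0.249×64.3)/(1.409) = 20.62/1.409 = 14.63 mg/L.
Initial deficit D₀ = C_s − DO₀ = 9.75 − 7.173 = 2.577 mg/L.
D(1.33) = [0.318×14.63/(0.778−0.318)](e^(−0.318×1.33) − e^(−0.778×1.33)) + 2.577 e^(−0.778×1.33)
= 10.11 × (0.6551 − 0.3553) + 2.577 × 0.3553 = 3.948 mg/L.
DO = 9.75 − 3.948 = 5.802 mg/L.

DO ≈ 5.80 mg/L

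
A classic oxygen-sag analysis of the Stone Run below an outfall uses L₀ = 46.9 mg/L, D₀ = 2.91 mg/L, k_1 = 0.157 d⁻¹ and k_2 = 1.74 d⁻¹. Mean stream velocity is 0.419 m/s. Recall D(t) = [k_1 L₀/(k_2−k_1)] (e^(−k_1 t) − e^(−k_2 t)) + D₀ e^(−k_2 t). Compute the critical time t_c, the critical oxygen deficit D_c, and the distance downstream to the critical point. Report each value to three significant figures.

t_c = [1/(k_2−k_1)] ln[(k_2/k_1)(1 − D₀(k_2−k_1)/(k_1 L₀))]
= [1/(1.74−0.157)] ln[(1.74/0.157)(1 − 2.91×1.583/(0.157×46.9))]
= (1/1.583) ln[11.08 × 0.3744] = 0.6317 × ln(4.149) = 0.6317 × 1.423 = 0.8989 d.
L(t_c) = L₀ e^(−k_1 t_c) = 46.9 × 0.8684 = 40.73 mg/L, and at the critical point k_2 D_c = k_1 L, so D_c = (0.157/1.74) × 40.73 = 3.675 mg/L.
x_c = v t_c = 0.419 m/s × 0.8989 d × 86400 s/d = 32540 m ≈ 32.5 km.

t_c ≈ 0.899 d; D_c ≈ 3.67 mg/L; x_c ≈ 32.5 km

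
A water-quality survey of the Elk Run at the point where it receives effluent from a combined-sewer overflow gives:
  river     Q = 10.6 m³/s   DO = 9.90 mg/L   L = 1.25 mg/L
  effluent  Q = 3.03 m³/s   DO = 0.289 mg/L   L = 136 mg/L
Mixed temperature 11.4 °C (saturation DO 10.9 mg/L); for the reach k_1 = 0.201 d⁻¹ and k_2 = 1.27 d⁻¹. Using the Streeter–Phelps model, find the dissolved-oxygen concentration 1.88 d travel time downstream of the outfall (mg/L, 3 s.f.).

Mixed DO = (10.6×9.90 + 3.03×0.289)/(10.6+3.03) = 105.8/13.63 = 7.763 mg/L.
Mixed L₀ = (10.6×1.25 + 3.03×136)/(13.63) = 425.3/13.63 = 31.21 mg/L.
Initial deficit D₀ = C_s − DO₀ = 10.9 − 7.763 = 3.137 mg/L.
D(1.88) = [0.201×31.21/(1.27−0.201)](e^(−0.201×1.88) − e^(−1.27×1.88)) + 3.137 e^(−1.27×1.88)
= 5.867 × (0.6853 − 0.09185) + 3.137 × 0.09185 = 3.770 mg/L.
DO = 10.9 − 3.770 = 7.130 mg/L.

DO ≈ 7.13 mg/L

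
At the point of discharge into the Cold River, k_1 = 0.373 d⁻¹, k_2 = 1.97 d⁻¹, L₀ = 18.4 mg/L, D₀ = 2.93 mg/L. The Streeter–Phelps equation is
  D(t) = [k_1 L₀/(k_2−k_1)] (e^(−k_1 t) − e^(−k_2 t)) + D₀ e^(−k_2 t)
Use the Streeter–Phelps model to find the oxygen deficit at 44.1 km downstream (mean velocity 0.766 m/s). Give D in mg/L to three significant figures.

Travel time t = x/v = 44.1 km / (0.766 m/s) = 44100 m / 0.766 m/s = 57570 s = 0.6663 d.
k_1 L₀/(k_2−k_1) = 0.373×18.4/(1.97−0.373) = 6.863/1.597 = 4.298 mg/L.
e^(−k_1 t) = e^(−0.373×0.6663) = 0.7799; e^(−k_2 t) = e^(−1.97×0.6663) = 0.2691.
D = 4.298 × (0.7799 − 0.2691) + 2.93 × 0.2691 = 2.195 + 0.7884 = 2.984 mg/L.

D ≈ 2.98 mg/L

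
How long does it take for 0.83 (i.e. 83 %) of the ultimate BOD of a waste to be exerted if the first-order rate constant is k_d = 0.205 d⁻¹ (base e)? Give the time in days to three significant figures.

y/L₀ = 1 − e^(−k_d t) = 0.83 ⇒ e^(−k_d t) = 0.170
t = −ln(0.170) / 0.205 = 1.772 / 0.205 = 8.644 d.

t ≈ 8.64 d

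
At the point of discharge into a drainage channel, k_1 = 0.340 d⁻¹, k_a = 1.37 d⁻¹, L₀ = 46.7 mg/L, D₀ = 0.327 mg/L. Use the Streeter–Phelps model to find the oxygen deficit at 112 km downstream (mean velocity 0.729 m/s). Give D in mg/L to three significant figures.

D ≈ 7.10 mg/L

Travel time t = x/v = 112 km / (0.729 m/s) = 112000 m / 0.729 m/s = 153600 s = 1.778 d.
k_1 L₀/(k_a−k_1) = 0.340×46.7/(1.37−0.340) = 15.88/1.030 = 15.42 mg/L.
e^(−k_1 t) = e^(−0.340×1.778) = 0.5463; e^(−k_a t) = e^(−1.37×1.778) = 0.08750.
D = 15.42 × (0.5463 − 0.08750) + 0.327 × 0.08750 = 7.073 + 0.02861 = 7.101 mg/L.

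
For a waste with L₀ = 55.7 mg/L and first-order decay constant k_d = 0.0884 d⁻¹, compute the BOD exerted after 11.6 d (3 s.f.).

y ≈ 35.7 mg/L

y_t = L₀(1 − e^(−k_d t)) = 55.7 × (1 − e^(−0.0884×11.6))
= 55.7 × (1 − 0.3586) = 55.7 × 0.6414 = 35.72 mg/L.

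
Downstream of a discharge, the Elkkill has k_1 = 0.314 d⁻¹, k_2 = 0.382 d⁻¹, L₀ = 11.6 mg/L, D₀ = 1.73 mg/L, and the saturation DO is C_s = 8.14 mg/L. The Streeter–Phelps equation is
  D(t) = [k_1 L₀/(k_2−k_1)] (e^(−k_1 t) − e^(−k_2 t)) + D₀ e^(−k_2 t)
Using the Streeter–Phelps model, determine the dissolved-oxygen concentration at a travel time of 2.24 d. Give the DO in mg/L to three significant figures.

DO ≈ 3.66 mg/L

k_1 L₀/(k_2−k_1) = 0.314×11.6/(0.382−0.314) = 3.642/0.06800 = 53.56 mg/L.
e^(−k_1 t) = e^(−0.314×2.240) = 0.4949; e^(−k_2 t) = e^(−0.382×2.240) = 0.4250.
D = 53.56 × (0.4949 − 0.4250) + 1.73 × 0.4250 = 3.746 + 0.7352 = 4.481 mg/L.
DO = C_s − D = 8.14 − 4.481 = 3.659 mg/L.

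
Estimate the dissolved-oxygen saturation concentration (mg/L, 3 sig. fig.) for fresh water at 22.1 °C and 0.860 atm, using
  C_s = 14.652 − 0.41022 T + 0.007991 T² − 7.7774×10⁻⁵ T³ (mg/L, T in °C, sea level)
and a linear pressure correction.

At sea level: C_s = 14.652 − 0.41022×22.1 + 0.007991×22.1² − 7.7774×10⁻⁵×22.1³ = 8.650 mg/L.
Pressure correction: C_s' = 8.650 × 0.860 = 7.439 mg/L.

C_s ≈ 7.44 mg/L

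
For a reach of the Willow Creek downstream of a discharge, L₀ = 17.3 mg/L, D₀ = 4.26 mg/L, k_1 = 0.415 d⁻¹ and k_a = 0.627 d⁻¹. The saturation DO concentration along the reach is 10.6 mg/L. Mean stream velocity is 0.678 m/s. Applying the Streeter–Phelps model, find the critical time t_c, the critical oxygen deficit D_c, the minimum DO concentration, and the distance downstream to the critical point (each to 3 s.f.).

With k_a/k_1 = 1.511 and 1 − D₀(k_a−k_1)/(k_1 L₀) = 0.8742,
t_c = ln(1.511 × 0.8742) / (0.627 − 0.415) = ln(1.321) / 0.2120 = 0.2782/0.2120 = 1.312 d.
D_c = (k_1/k_a) L₀ e^(−k_1 t_c) = (0.415/0.627) × 17.3 × e^(−0.415×1.312) = 0.6619 × 17.3 × 0.5800 = 6.642 mg/L.
Minimum DO = C_s − D_c = 10.6 − 6.642 = 3.958 mg/L.
x_c = v t_c = 0.678 m/s × 1.312 d × 86400 s/d = 76880 m ≈ 76.9 km.

t_c ≈ 1.31 d; D_c ≈ 6.64 mg/L; min DO ≈ 3.96 mg/L; x_c ≈ 76.9 km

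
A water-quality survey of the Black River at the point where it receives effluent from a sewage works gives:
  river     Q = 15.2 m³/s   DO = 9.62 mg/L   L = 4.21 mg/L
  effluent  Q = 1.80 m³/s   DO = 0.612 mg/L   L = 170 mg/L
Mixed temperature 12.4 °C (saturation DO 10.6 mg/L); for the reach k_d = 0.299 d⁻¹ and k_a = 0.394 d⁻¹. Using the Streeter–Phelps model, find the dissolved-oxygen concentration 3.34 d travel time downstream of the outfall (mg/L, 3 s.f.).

Mixed DO = (15.2×9.62 + 1.80×0.612)/(15.2+1.80) = 147.3/17.00 = 8.666 mg/L.
Mixed L₀ = (15.2×4.21 + 1.80×170)/(17.00) = 370.0/17.00 = 21.76 mg/L.
Initial deficit D₀ = C_s − DO₀ = 10.6 − 8.666 = 1.934 mg/L.
D(3.34) = [0.299×21.76/(0.394−0.299)](e^(−0.299×3.34) − e^(−0.394×3.34)) + 1.934 e^(−0.394×3.34)
= 68.50 × (0.3684 − 0.2682) + 1.934 × 0.2682 = 7.379 mg/L.
DO = 10.6 − 7.379 = 3.221 mg/L.

DO ≈ 3.22 mg/L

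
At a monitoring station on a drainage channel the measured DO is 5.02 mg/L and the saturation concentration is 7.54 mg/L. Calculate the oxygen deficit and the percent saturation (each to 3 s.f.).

D ≈ 2.52 mg/L; 66.6 % saturation

D = C_s − C = 7.54 − 5.02 = 2.52 mg/L.
% saturation = 5.02/7.54 × 100 = 66.6 %.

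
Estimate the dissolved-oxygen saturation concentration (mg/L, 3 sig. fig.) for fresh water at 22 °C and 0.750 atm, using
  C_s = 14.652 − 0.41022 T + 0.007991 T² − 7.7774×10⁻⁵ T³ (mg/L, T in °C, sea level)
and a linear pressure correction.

C_s ≈ 6.50 mg/L

At sea level: C_s = 14.652 − 0.41022×22 + 0.007991×22² − 7.7774×10⁻⁵×22³ = 8.667 mg/L.
Pressure correction: C_s' = 8.667 × 0.750 = 6.500 mg/L.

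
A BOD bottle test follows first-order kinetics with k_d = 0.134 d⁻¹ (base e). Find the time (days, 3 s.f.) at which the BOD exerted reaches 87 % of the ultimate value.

y/L₀ = 1 − e^(−k_d t) = 0.87 ⇒ e^(−k_d t) = 0.130
t = −ln(0.130) / 0.134 = 2.040 / 0.134 = 15.23 d.

t ≈ 15.2 d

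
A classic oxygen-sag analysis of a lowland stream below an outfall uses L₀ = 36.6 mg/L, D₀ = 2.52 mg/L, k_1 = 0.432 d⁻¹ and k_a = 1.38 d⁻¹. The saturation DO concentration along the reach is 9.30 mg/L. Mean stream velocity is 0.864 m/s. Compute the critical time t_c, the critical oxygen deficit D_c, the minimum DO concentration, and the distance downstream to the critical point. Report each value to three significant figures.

t_c = [1/(k_a−k_1)] ln[(k_a/k_1)(1 − D₀(k_a−k_1)/(k_1 L₀))]
= [1/(1.38−0.432)] ln[(1.38/0.432)(1 − 2.52×0.9480/(0.432×36.6))]
= (1/0.9480) ln[3.194 × 0.8489] = 1.055 × ln(2.712) = 1.055 × 0.9976 = 1.052 d.
D_c = (k_1/k_a) L₀ e^(−k_1 t_c) = (0.432/1.38) × 36.6 × e^(−0.432×1.052) = 0.3130 × 36.6 × 0.6347 = 7.272 mg/L.
Minimum DO = C_s − D_c = 9.30 − 7.272 = 2.028 mg/L.
x_c = v t_c = 0.864 m/s × 1.052 d × 86400 s/d = 78560 m ≈ 78.6 km.

t_c ≈ 1.05 d; D_c ≈ 7.27 mg/L; min DO ≈ 2.03 mg/L; x_c ≈ 78.6 km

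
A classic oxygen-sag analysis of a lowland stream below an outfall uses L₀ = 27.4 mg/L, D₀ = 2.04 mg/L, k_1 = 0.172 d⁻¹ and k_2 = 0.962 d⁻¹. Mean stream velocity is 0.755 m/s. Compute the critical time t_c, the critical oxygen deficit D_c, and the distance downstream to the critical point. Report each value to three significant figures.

At the critical point dD/dt = 0, so k_1 L₀ e^(−k_1 t) = k_2 D. Substituting D(t) from the Streeter–Phelps equation and solving for t gives
t_c = ln[(k_2/k_1)(1 − D₀(k_2−k_1)/(k_1 L₀))] / (k_2−k_1).
Here k_2−k_1 = 0.7900 d⁻¹ and 1 − D₀(k_2−k_1)/(k_1 L₀) = 1 − 2.04×0.7900/(0.172×27.4) = 0.6580, so
t_c = ln(5.593 × 0.6580) / 0.7900 = 1.303 / 0.7900 = 1.649 d.
D_c = (k_1/k_2) L₀ e^(−k_1 t_c) = (0.172/0.962) × 27.4 × e^(−0.172×1.649) = 0.1788 × 27.4 × 0.7530 = 3.689 mg/L.
x_c = v t_c = 0.755 m/s × 1.649 d × 86400 s/d = 107600 m ≈ 108 km.

t_c ≈ 1.65 d; D_c ≈ 3.69 mg/L; x_c ≈ 108 km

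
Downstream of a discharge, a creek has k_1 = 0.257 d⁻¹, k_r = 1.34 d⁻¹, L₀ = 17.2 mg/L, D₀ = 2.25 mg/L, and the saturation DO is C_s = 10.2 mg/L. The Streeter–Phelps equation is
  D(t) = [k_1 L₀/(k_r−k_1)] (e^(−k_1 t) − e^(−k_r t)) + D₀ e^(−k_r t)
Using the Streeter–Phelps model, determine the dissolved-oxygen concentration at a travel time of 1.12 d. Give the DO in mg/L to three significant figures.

DO ≈ 7.55 mg/L

k_1 L₀/(k_r−k_1) = 0.257×17.2/(1.34−0.257) = 4.420/1.083 = 4.082 mg/L.
e^(−k_1 t) = e^(−0.257×1.120) = 0.7499; e^(−k_r t) = e^(−1.34×1.120) = 0.2230.
D = 4.082 × (0.7499 − 0.2230) + 2.25 × 0.2230 = 2.151 + 0.5016 = 2.652 mg/L.
DO = C_s − D = 10.2 − 2.652 = 7.548 mg/L.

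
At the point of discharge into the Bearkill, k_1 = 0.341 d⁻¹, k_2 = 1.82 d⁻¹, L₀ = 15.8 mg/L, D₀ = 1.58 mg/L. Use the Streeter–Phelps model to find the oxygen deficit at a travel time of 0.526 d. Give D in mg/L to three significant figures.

D ≈ 2.25 mg/L

k_1 L₀/(k_2−k_1) = 0.341×15.8/(1.82−0.341) = 5.388/1.479 = 3.643 mg/L.
e^(−k_1 t) = e^(−0.341×0.5260) = 0.8358; e^(−k_2 t) = e^(−1.82×0.5260) = 0.3839.
D = 3.643 × (0.8358 − 0.3839) + 1.58 × 0.3839 = 1.646 + 0.6066 = 2.253 mg/L.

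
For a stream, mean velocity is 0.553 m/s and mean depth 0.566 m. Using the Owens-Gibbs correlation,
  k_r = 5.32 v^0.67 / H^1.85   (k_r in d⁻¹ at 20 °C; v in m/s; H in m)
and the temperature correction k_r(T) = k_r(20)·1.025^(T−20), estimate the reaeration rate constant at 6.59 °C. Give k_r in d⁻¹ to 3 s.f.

k_r(20) = 5.32 × 0.553^0.67 / 0.566^1.85 = 5.32 × 0.6724 / 0.3489 = 10.25 d⁻¹.
k_r(6.59) = 10.25 × 1.025^(6.59−20) = 10.25 × 0.7181 = 7.362 d⁻¹.

k_r ≈ 7.36 d⁻¹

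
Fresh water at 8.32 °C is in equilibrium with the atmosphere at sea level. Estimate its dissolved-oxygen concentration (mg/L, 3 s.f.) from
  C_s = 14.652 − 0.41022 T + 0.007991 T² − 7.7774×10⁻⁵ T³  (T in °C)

C_s ≈ 11.7 mg/L

C_s = 14.652 − 0.41022×8.32 + 0.007991×8.32² − 7.7774×10⁻⁵×8.32³ = 11.75 mg/L.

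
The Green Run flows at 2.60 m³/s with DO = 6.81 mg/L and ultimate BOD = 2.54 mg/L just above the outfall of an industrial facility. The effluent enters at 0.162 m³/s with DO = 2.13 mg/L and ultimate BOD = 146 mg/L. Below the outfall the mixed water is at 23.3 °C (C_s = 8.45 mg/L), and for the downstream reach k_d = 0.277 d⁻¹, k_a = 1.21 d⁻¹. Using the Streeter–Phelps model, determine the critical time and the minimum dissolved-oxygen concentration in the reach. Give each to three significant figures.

Mixed DO = (2.60×6.81 + 0.162×2.13)/(2.60+0.162) = 18.05/2.762 = 6.536 mg/L.
Mixed L₀ = (2.60×2.54 + 0.162×146)/(2.762) = 30.26/2.762 = 10.95 mg/L.
Initial deficit D₀ = C_s − DO₀ = 8.45 − 6.536 = 1.914 mg/L.
t_c = (1/0.9330) ln[(1.21/0.277)(1 − 1.914×0.9330/(0.277×10.95))] = 1.072 × ln(1.797) = 0.6281 d.
D_c = (0.277/1.21) × 10.95 × e^(−0.277×0.6281) = 0.2289 × 10.95 × 0.8403 = 2.107 mg/L.
Minimum DO = 8.45 − 2.107 = 6.343 mg/L.

t_c ≈ 0.628 d; minimum DO ≈ 6.34 mg/L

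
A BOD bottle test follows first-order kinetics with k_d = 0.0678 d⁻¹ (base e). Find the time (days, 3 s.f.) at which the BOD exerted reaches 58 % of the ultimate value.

y/L₀ = 1 − e^(−k_d t) = 0.58 ⇒ e^(−k_d t) = 0.420
t = −ln(0.420) / 0.0678 = 0.8675 / 0.0678 = 12.79 d.

t ≈ 12.8 d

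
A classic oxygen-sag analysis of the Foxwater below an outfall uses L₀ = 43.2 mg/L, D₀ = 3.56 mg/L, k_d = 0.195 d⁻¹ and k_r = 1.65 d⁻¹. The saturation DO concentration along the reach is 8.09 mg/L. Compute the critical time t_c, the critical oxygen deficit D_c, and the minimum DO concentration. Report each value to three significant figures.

t_c ≈ 0.812 d; D_c ≈ 4.36 mg/L; min DO ≈ 3.73 mg/L

t_c = [1/(k_r−k_d)] ln[(k_r/k_d)(1 − D₀(k_r−k_d)/(k_d L₀))]
= [1/(1.65−0.195)] ln[(1.65/0.195)(1 − 3.56×1.455/(0.195×43.2))]
= (1/1.455) ln[8.462 × 0.3851] = 0.6873 × ln(3.259) = 0.6873 × 1.181 = 0.8119 d.
L(t_c) = L₀ e^(−k_d t_c) = 43.2 × 0.8536 = 36.87 mg/L, and at the critical point k_r D_c = k_d L, so D_c = (0.195/1.65) × 36.87 = 4.358 mg/L.
Minimum DO = C_s − D_c = 8.09 − 4.358 = 3.732 mg/L.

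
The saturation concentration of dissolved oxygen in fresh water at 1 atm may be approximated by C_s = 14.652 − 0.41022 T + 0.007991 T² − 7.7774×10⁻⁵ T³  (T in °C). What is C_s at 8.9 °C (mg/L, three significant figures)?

C_s = 14.652 − 0.41022×8.9 + 0.007991×8.9² − 7.7774×10⁻⁵×8.9³ = 11.58 mg/L.

C_s ≈ 11.6 mg/L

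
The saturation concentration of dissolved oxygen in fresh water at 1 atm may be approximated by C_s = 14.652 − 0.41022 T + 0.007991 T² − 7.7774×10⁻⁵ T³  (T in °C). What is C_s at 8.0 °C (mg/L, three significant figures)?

C_s ≈ 11.8 mg/L

C_s = 14.652 − 0.41022×8.0 + 0.007991×8.0² − 7.7774×10⁻⁵×8.0³ = 11.84 mg/L.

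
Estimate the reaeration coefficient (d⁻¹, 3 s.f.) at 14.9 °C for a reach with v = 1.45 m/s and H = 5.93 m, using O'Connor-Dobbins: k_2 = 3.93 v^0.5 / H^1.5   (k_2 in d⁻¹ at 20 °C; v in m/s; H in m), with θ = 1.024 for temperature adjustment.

k_2 ≈ 0.290 d⁻¹

k_2(20) = 3.93 × 1.45^0.5 / 5.93^1.5 = 3.93 × 1.204 / 14.44 = 0.3277 d⁻¹.
k_2(14.9) = 0.3277 × 1.024^(14.9−20) = 0.3277 × 0.8861 = 0.2904 d⁻¹.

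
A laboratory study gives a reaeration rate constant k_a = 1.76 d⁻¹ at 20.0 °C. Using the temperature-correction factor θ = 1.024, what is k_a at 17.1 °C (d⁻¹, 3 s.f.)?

k_a ≈ 1.64 d⁻¹

k_a(T₂) = k_a(T₁) · θ^(T₂−T₁) = 1.76 × 1.024^(17.1−20.0)
= 1.76 × 1.024^-2.90 = 1.76 × 0.9335 = 1.643 d⁻¹.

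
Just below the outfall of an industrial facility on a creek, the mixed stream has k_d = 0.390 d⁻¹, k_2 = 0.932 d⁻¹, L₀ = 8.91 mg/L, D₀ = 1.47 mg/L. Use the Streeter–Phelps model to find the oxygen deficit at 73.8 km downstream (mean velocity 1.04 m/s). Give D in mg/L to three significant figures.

Travel time t = x/v = 73.8 km / (1.04 m/s) = 73800 m / 1.04 m/s = 70960 s = 0.8213 d.
k_d L₀/(k_2−k_d) = 0.390×8.91/(0.932−0.390) = 3.475/0.5420 = 6.411 mg/L.
e^(−k_d t) = e^(−0.390×0.8213) = 0.7259; e^(−k_2 t) = e^(−0.932×0.8213) = 0.4651.
D = 6.411 × (0.7259 − 0.4651) + 1.47 × 0.4651 = 1.672 + 0.6837 = 2.356 mg/L.

D ≈ 2.36 mg/L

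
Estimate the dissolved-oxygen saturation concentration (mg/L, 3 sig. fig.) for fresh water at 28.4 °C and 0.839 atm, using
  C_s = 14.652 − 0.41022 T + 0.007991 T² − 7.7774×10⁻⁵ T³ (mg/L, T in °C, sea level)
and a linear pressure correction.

At sea level: C_s = 14.652 − 0.41022×28.4 + 0.007991×28.4² − 7.7774×10⁻⁵×28.4³ = 7.665 mg/L.
Pressure correction: C_s' = 7.665 × 0.839 = 6.431 mg/L.

C_s ≈ 6.43 mg/L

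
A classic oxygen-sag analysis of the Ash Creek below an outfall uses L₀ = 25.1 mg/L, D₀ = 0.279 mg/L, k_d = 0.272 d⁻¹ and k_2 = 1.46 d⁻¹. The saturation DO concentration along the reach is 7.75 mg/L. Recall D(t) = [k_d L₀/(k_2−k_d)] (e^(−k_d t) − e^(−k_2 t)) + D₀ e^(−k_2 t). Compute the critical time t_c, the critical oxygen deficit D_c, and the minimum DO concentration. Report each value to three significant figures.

At the critical point dD/dt = 0, so k_d L₀ e^(−k_d t) = k_2 D. Substituting D(t) from the Streeter–Phelps equation and solving for t gives
t_c = ln[(k_2/k_d)(1 − D₀(k_2−k_d)/(k_d L₀))] / (k_2−k_d).
Here k_2−k_d = 1.188 d⁻¹ and 1 − D₀(k_2−k_d)/(k_d L₀) = 1 − 0.279×1.188/(0.272×25.1) = 0.9515, so
t_c = ln(5.368 × 0.9515) / 1.188 = 1.631 / 1.188 = 1.373 d.
L(t_c) = L₀ e^(−k_d t_c) = 25.1 × 0.6884 = 17.28 mg/L, and at the critical point k_2 D_c = k_d L, so D_c = (0.272/1.46) × 17.28 = 3.219 mg/L.
Minimum DO = C_s − D_c = 7.75 − 3.219 = 4.531 mg/L.

t_c ≈ 1.37 d; D_c ≈ 3.22 mg/L; min DO ≈ 4.53 mg/L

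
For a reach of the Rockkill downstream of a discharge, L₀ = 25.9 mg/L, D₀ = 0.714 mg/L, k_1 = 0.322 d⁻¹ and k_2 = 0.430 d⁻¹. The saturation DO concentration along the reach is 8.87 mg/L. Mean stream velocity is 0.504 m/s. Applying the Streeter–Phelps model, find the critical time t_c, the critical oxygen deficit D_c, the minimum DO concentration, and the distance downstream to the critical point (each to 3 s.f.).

t_c ≈ 2.59 d; D_c ≈ 8.42 mg/L; min DO ≈ 0.452 mg/L; x_c ≈ 113 km

t_c = [1/(k_2−k_1)] ln[(k_2/k_1)(1 − D₀(k_2−k_1)/(k_1 L₀))]
= [1/(0.430−0.322)] ln[(0.430/0.322)(1 − 0.714×0.1080/(0.322×25.9))]
= (1/0.1080) ln[1.335 × 0.9908] = 9.259 × ln(1.323) = 9.259 × 0.2799 = 2.592 d.
D_c = (k_1/k_2) L₀ e^(−k_1 t_c) = (0.322/0.430) × 25.9 × e^(−0.322×2.592) = 0.7488 × 25.9 × 0.4340 = 8.418 mg/L.
Minimum DO = C_s − D_c = 8.87 − 8.418 = 0.4521 mg/L.
x_c = v t_c = 0.504 m/s × 2.592 d × 86400 s/d = 112900 m ≈ 113 km.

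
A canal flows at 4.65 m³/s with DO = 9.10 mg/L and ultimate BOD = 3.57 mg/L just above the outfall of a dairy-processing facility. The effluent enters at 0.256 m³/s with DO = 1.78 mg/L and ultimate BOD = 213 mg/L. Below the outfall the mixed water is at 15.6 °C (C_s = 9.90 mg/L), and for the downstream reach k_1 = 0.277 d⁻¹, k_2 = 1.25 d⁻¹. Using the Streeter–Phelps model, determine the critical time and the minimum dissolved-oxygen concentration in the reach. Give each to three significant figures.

Mixed DO = (4.65×9.10 + 0.256×1.78)/(4.65+0.256) = 42.77/4.906 = 8.718 mg/L.
Mixed L₀ = (4.65×3.57 + 0.256×213)/(4.906) = 71.13/4.906 = 14.50 mg/L.
Initial deficit D₀ = C_s − DO₀ = 9.90 − 8.718 = 1.182 mg/L.
t_c = (1/0.9730) ln[(1.25/0.277)(1 − 1.182×0.9730/(0.277×14.50))] = 1.028 × ln(3.220) = 1.202 d.
D_c = (0.277/1.25) × 14.50 × e^(−0.277×1.202) = 0.2216 × 14.50 × 0.7168 = 2.303 mg/L.
Minimum DO = 9.90 − 2.303 = 7.597 mg/L.

t_c ≈ 1.20 d; minimum DO ≈ 7.60 mg/L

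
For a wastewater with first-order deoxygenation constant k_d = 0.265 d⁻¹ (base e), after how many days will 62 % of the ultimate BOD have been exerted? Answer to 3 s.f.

y/L₀ = 1 − e^(−k_d t) = 0.62 ⇒ e^(−k_d t) = 0.380
t = −ln(0.380) / 0.265 = 0.9676 / 0.265 = 3.651 d.

t ≈ 3.65 d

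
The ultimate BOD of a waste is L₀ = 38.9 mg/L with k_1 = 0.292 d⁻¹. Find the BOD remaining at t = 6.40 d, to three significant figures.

L_t = L₀ e^(−k_1 t) = 38.9 × e^(−0.292×6.40) = 38.9 × 0.1543 = 6.003 mg/L.

L ≈ 6.00 mg/L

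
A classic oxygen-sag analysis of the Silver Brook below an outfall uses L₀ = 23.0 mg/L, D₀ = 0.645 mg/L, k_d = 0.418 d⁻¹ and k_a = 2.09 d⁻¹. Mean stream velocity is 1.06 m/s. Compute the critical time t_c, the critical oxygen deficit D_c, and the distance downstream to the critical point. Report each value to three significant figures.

t_c ≈ 0.891 d; D_c ≈ 3.17 mg/L; x_c ≈ 81.6 km

With k_a/k_d = 5.000 and 1 − D₀(k_a−k_d)/(k_d L₀) = 0.8878,
t_c = ln(5.000 × 0.8878) / (2.09 − 0.418) = ln(4.439) / 1.672 = 1.490/1.672 = 0.8914 d.
D_c = (k_d/k_a) L₀ e^(−k_d t_c) = (0.418/2.09) × 23.0 × e^(−0.418×0.8914) = 0.2000 × 23.0 × 0.6889 = 3.169 mg/L.
x_c = v t_c = 1.06 m/s × 0.8914 d × 86400 s/d = 81640 m ≈ 81.6 km.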